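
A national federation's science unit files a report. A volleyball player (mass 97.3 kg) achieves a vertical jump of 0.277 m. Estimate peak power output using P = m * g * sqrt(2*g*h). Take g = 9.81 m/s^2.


2 * g * h = 2 * 9.81 * 0.277 = 5.43474
sqrt(5.43474) = 2.331253 m/s
P = 97.3 * 9.81 * 2.331253 = 2225.21 W

2225.21 W


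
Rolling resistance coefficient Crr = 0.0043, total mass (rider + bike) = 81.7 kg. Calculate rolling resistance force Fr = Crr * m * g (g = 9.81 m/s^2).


Fr = Crr * m * g
= 0.0043 * 81.7 * 9.81
= 3.446 N

3.446 N


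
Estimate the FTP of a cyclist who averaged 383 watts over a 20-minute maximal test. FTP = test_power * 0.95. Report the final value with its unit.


FTP = 383 * 0.95 = 363.85 W

363.85 W


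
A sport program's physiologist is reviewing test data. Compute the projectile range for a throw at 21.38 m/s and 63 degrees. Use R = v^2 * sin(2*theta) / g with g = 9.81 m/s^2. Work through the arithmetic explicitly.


Two times the angle = 126 degrees
sin(126) = 0.809017
R = 457.1044 * 0.809017 / 9.81 = 37.697 m

37.697 m


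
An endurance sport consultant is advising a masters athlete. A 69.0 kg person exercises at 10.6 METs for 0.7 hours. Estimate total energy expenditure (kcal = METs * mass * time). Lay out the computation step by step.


Energy = METs * mass(kg) * time(h)
= 10.6 * 69.0 * 0.7
= 511.98 kcal

511.98 kcal


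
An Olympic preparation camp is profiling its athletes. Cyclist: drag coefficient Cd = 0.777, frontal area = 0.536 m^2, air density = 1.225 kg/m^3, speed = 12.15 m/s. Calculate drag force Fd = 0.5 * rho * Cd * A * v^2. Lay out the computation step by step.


v^2 = 12.15^2 = 147.6225
Fd = 0.5 * 1.225 * 0.777 * 0.536 * 147.6225
= 37.657 N

37.657 N


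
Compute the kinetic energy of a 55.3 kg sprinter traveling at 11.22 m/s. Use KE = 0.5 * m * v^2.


Velocity squared = 125.8884
KE = 0.5 * 55.3 * 125.8884 = 3480.81 J

3480.81 J


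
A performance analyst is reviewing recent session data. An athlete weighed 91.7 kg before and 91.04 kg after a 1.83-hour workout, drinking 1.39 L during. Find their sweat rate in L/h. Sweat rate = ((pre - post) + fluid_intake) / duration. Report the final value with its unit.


Body mass change = 0.66 kg
Total sweat loss = 0.66 + 1.39 = 2.05 L
Rate = 2.05 / 1.83 = 1.12 L/h

1.12 L/h


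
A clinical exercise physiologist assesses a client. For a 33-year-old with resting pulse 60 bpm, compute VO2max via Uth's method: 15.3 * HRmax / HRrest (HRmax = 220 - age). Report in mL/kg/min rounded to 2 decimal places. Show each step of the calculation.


Step 1: HRmax = 220 - 33 = 187 bpm
Step 2: Ratio = 187 / 60 = 3.1167
Step 3: VO2max = 15.3 * 3.1167 = 47.69 mL/kg/min

47.69 mL/kg/min


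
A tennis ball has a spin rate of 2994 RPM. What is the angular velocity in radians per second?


Convert RPM to rad/s: multiply by 2*pi and divide by 60
omega = 2994 * 2 * pi / 60
= 313.531 rad/s

313.531 rad/s


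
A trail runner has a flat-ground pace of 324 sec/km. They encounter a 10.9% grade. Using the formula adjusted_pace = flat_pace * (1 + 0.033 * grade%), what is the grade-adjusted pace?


Grade factor = 1 + 0.033 * 10.9 = 1.3597
Adjusted = 324 * 1.3597 = 440.54 sec/km

440.54 s/km


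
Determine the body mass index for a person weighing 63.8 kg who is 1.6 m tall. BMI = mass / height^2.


BMI = mass / height^2
= 63.8 / 1.6^2
= 63.8 / 2.56
= 24.92 kg/m^2

24.92 kg/m^2


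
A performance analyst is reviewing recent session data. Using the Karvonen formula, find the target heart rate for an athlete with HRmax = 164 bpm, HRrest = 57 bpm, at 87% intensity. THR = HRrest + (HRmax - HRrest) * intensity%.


HRR = 164 - 57 = 107
THR = 57 + 107 * 0.87
= 57 + 93.09
= 150.09 bpm

150.09 bpm


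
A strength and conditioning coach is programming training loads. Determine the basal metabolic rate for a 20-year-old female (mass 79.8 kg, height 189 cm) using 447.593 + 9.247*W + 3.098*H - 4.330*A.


BMR = 447.593 + 9.247*79.8 + 3.098*189 - 4.330*20
= 1684.43 kcal/day

1684.43 kcal/day


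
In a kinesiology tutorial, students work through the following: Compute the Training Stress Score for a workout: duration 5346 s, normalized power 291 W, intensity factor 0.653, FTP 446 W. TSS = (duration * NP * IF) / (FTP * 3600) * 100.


Product = 5346 * 291 * 0.653 = 1015862.958
Base = 446 * 3600 = 1605600
TSS = 1015862.958 / 1605600 * 100 = 63.27

63.27 TSS


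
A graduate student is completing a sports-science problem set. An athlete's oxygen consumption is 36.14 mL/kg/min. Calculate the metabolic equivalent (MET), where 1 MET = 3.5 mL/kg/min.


MET = VO2 / 3.5
= 36.14 / 3.5
= 10.33 METs

10.33 METs


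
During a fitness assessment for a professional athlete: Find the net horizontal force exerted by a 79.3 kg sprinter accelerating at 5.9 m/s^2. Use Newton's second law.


Newton's second law: F = m * a
F = 79.3 * 5.9 = 467.87 N

467.87 N


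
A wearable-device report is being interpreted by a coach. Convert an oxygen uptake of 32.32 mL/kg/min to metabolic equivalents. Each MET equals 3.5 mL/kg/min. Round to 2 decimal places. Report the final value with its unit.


One MET = 3.5 mL/kg/min
Number of METs = 32.32 / 3.5
= 9.23 METs

9.23 METs


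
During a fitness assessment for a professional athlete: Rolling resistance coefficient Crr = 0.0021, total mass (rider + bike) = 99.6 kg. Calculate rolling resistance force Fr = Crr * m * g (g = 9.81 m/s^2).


Fr = Crr * m * g
= 0.0021 * 99.6 * 9.81
= 2.052 N

2.052 N


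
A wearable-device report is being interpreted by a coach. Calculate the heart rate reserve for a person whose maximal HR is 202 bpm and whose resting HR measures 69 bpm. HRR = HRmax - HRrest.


HRmax = 202 bpm
HRrest = 69 bpm
HRR = 202 - 69 = 133 bpm

133 bpm


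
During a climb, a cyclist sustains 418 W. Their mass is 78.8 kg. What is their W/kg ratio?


Power-to-weight = 418 W / 78.8 kg
= 5.305 W/kg

5.305 W/kg


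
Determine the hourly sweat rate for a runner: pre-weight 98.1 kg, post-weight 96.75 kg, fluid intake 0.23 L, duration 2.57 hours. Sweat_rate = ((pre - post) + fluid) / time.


Mass lost = 98.1 - 96.75 = 1.35 kg
Add fluid consumed: 1.35 + 0.23 = 1.58 L total sweat
Sweat rate = 1.58 / 2.57 = 0.615 L/h

0.615 L/h


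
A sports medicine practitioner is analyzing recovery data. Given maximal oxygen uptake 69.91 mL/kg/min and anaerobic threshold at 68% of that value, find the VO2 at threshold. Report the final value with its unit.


Percentage as decimal = 0.68
VO2 at AT = 69.91 * 0.68 = 47.54 mL/kg/min

47.54 mL/kg/min


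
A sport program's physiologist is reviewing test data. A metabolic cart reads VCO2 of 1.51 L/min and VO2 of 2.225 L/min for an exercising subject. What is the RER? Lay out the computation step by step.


RER = VCO2 / VO2 = 1.51 / 2.225 = 0.6787

0.6787


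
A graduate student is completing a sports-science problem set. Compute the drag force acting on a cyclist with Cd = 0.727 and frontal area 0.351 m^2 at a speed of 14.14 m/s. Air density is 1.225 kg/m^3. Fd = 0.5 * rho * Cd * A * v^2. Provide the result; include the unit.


Step 1: v^2 = 199.9396
Step 2: Fd = 0.5 * 1.225 * 0.727 * 0.351 * 199.9396
= 31.25 N

31.25 N


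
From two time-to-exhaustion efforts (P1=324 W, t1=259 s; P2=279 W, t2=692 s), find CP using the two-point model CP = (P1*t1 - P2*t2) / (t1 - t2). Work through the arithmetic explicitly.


Work in trial 1 = 83916 J
Work in trial 2 = 193068 J
Delta work = -109152 J
Delta time = -433 s
CP = -109152 / -433 = 252.08 W

252.08 W


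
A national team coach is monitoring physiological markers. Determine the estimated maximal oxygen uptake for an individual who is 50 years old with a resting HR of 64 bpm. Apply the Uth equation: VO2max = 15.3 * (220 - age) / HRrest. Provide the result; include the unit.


HRmax = 220 - 50 = 170
VO2max = 15.3 * (170 / 64)
= 15.3 * 2.6563
= 40.64 mL/kg/min

40.64 mL/kg/min


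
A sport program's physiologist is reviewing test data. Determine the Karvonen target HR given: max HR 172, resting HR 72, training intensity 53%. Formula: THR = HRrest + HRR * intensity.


HRR = HRmax - HRrest = 172 - 72 = 100
THR = 72 + 100 * 0.53
= 125.0 bpm

125.0 bpm


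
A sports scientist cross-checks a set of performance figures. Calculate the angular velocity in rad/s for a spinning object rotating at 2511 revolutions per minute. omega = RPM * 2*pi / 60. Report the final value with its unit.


omega = RPM * 2*pi / 60
= 2511 * 6.28318531 / 60
= 262.951 rad/s

262.951 rad/s


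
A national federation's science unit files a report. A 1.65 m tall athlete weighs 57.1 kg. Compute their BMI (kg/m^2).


height^2 = 2.7225 m^2
BMI = 57.1 / 2.7225 = 20.97 kg/m^2

20.97 kg/m^2


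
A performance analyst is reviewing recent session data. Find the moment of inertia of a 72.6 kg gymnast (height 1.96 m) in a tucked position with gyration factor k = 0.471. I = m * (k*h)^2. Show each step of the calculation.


Radius of gyration = 0.471 * 1.96 = 0.92316 m
I = 72.6 * 0.92316^2
= 72.6 * 0.852224
= 61.871 kg*m^2

61.871 kg*m^2


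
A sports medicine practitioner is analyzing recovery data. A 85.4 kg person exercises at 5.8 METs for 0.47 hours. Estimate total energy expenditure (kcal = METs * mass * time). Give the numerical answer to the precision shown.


Energy = METs * mass(kg) * time(h)
= 5.8 * 85.4 * 0.47
= 232.8 kcal

232.8 kcal


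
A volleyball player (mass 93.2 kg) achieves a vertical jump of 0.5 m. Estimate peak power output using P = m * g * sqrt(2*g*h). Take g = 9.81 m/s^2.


2 * g * h = 2 * 9.81 * 0.5 = 9.81
sqrt(9.81) = 3.132092 m/s
P = 93.2 * 9.81 * 3.132092 = 2863.65 W

2863.65 W


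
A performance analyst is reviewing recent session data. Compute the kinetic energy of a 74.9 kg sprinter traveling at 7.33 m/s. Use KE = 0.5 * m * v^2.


Velocity squared = 53.7289
KE = 0.5 * 74.9 * 53.7289 = 2012.15 J

2012.15 J


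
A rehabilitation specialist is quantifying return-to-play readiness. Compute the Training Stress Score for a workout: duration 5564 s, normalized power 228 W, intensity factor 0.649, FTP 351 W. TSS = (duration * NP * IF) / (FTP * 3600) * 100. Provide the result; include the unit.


Product = 5564 * 228 * 0.649 = 823316.208
Base = 351 * 3600 = 1263600
TSS = 823316.208 / 1263600 * 100 = 65.16

65.16 TSS


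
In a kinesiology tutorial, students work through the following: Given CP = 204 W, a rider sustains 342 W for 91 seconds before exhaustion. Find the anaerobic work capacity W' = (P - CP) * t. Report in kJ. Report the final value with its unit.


Excess power = 342 - 204 = 138 W
Work above CP = 138 * 91 = 12558 J
W' = 12.558 kJ

12.558 kJ


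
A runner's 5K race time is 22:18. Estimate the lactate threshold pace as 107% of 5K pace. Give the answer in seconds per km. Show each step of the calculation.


Total race time = 22*60 + 18 = 1338 seconds
5K pace = 1338 / 5 = 267.6 sec/km
LT pace = 267.6 * 1.07 = 286.33 sec/km

286.33 s/km


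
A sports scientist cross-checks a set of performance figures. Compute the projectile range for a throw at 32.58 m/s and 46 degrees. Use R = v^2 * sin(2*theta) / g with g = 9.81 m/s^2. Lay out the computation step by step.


Two times the angle = 92 degrees
sin(92) = 0.999391
R = 1061.4564 * 0.999391 / 9.81 = 108.136 m

108.136 m


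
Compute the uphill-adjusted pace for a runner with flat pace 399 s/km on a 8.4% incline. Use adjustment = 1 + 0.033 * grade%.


Adjustment factor = 1 + 0.033 * 8.4 = 1.2772
Grade-adjusted pace = 399 * 1.2772 = 509.6 s/km

509.6 s/km


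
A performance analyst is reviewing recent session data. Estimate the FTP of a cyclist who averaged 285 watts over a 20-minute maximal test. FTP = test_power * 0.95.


FTP = 285 * 0.95 = 270.75 W

270.75 W


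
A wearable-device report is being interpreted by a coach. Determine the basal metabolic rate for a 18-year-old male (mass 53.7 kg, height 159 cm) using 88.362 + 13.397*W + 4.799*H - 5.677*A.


BMR = 88.362 + 13.397*53.7 + 4.799*159 - 5.677*18
= 1468.64 kcal/day

1468.64 kcal/day


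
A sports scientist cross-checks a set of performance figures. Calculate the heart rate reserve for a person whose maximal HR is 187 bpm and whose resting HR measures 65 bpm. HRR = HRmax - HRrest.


HRmax = 187 bpm
HRrest = 65 bpm
HRR = 187 - 65 = 122 bpm

122 bpm


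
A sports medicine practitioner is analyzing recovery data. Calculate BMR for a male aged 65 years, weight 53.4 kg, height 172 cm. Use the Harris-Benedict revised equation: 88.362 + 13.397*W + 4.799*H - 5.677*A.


Substituting values:
W term = 13.397 * 53.4 = 715.3998
H term = 4.799 * 172 = 825.428
A term = 5.677 * 65 = 369.005
BMR = 1260.18 kcal/day

1260.18 kcal/day


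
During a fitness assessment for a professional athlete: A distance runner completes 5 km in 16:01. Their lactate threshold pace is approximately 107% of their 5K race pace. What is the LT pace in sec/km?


Convert to seconds: 16 min 1 s = 961 s
Pace per km = 961 / 5 = 192.2 s/km
LT pace = 192.2 * 1.07 = 205.65 s/km

205.65 s/km


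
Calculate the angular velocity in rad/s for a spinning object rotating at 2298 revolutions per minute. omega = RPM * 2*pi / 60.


omega = RPM * 2*pi / 60
= 2298 * 6.28318531 / 60
= 240.646 rad/s

240.646 rad/s


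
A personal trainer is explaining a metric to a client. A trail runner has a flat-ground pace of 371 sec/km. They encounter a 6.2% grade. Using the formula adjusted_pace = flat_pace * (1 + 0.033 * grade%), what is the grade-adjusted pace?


Grade factor = 1 + 0.033 * 6.2 = 1.2046
Adjusted = 371 * 1.2046 = 446.91 sec/km

446.91 s/km


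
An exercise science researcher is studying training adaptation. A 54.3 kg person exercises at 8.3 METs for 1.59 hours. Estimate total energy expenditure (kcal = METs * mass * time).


Energy = METs * mass(kg) * time(h)
= 8.3 * 54.3 * 1.59
= 716.6 kcal

716.6 kcal


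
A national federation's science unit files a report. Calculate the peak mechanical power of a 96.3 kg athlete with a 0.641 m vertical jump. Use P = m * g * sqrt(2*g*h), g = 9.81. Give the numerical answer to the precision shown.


First, sqrt(2gh) = sqrt(2 * 9.81 * 0.641)
= sqrt(12.57642) = 3.546325 m/s
Power = 96.3 * 9.81 * 3.546325 = 3350.22 W

3350.22 W


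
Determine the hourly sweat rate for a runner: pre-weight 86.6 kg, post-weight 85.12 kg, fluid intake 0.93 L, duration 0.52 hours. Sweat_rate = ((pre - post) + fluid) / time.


Mass lost = 86.6 - 85.12 = 1.48 kg
Add fluid consumed: 1.48 + 0.93 = 2.41 L total sweat
Sweat rate = 2.41 / 0.52 = 4.635 L/h

4.635 L/h


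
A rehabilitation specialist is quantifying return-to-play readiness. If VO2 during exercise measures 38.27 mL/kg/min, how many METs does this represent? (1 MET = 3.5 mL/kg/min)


METs = VO2 / 3.5 = 38.27 / 3.5 = 10.93

10.93 METs


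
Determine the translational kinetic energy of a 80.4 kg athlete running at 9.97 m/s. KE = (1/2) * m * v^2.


KE = 0.5 * m * v^2
= 0.5 * 80.4 * 9.97^2
= 0.5 * 80.4 * 99.4009
= 3995.92 J

3995.92 J


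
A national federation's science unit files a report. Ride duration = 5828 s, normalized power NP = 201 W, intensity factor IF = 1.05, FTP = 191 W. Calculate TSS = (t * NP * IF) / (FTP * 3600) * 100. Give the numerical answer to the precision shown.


Numerator = 5828 * 201 * 1.05 = 1229999.4
Denominator = 191 * 3600 = 687600
TSS = 1229999.4 / 687600 * 100
= 178.88

178.88 TSS


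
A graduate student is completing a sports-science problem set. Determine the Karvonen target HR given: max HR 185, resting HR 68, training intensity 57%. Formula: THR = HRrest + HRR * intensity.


HRR = HRmax - HRrest = 185 - 68 = 117
THR = 68 + 117 * 0.57
= 134.69 bpm

134.69 bpm


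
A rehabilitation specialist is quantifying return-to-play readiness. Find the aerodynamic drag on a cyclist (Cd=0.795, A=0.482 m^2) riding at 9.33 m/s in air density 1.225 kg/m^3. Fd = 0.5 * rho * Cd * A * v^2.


Fd = 0.5 * 1.225 * 0.795 * 0.482 * 9.33^2
= 0.5 * 1.225 * 0.795 * 0.482 * 87.0489
= 20.431 N

20.431 N


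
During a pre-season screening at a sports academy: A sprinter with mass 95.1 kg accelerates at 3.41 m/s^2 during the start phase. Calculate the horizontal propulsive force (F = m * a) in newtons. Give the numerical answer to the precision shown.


F = m * a
= 95.1 * 3.41
= 324.29 N

324.29 N


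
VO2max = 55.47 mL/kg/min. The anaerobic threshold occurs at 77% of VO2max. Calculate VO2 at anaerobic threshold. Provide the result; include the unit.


AT fraction = 77 / 100 = 0.77
AT VO2 = 55.47 * 0.77
= 42.71 mL/kg/min

42.71 mL/kg/min


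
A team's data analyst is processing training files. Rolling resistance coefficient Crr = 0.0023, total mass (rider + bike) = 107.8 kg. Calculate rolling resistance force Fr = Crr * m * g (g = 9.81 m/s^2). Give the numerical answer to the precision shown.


Fr = Crr * m * g
= 0.0023 * 107.8 * 9.81
= 2.432 N

2.432 N


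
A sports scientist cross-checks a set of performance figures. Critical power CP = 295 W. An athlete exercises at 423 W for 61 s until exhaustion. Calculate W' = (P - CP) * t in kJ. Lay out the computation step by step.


P - CP = 423 - 295 = 128 W
W' = 128 * 61 = 7808 J
= 7808 / 1000 = 7.808 kJ

7.808 kJ


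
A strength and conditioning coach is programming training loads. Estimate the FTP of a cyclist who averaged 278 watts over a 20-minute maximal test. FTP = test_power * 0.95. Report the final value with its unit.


FTP = 278 * 0.95 = 264.1 W

264.1 W


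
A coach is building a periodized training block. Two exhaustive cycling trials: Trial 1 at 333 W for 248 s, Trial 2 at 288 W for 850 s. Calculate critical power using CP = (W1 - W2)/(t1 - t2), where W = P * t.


W1 = 333 * 248 = 82584 J
W2 = 288 * 850 = 244800 J
CP = (82584 - 244800) / (248 - 850)
= -162216 / -602
= 269.46 W

269.46 W


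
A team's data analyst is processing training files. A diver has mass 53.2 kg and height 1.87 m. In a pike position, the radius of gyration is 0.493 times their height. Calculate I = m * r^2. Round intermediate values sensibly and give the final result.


r = 0.493 * 1.87 = 0.92191 m
I = m * r^2 = 53.2 * 0.849918 = 45.216 kg*m^2

45.216 kg*m^2


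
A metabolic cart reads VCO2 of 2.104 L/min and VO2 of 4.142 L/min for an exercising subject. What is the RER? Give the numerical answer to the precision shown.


RER = VCO2 / VO2 = 2.104 / 4.142 = 0.508

0.508


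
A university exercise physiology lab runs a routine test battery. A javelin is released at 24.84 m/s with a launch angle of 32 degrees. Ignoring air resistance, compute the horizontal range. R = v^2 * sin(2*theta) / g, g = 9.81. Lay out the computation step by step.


Launch speed squared = 617.0256
sin(2 * 32 deg) = 0.898794
Range = 617.0256 * 0.898794 / 9.81
= 56.532 m

56.532 m


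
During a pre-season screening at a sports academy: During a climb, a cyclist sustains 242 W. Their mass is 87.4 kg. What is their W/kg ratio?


Power-to-weight = 242 W / 87.4 kg
= 2.769 W/kg

2.769 W/kg


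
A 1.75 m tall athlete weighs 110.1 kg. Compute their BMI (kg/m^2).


height^2 = 3.0625 m^2
BMI = 110.1 / 3.0625 = 35.95 kg/m^2

35.95 kg/m^2


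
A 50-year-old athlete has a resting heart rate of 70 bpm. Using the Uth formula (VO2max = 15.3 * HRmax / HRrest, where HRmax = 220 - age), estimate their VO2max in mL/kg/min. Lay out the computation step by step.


HRmax = 220 - 50 = 170 bpm
Ratio = HRmax / HRrest = 170 / 70 = 2.4286
VO2max = 15.3 * 2.4286 = 37.16 mL/kg/min

37.16 mL/kg/min


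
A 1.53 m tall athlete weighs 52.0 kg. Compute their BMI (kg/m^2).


height^2 = 2.3409 m^2
BMI = 52.0 / 2.3409 = 22.21 kg/m^2

22.21 kg/m^2


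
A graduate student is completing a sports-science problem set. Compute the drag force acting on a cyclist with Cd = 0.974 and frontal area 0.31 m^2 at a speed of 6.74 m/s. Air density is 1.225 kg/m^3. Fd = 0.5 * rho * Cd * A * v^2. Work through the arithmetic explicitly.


Step 1: v^2 = 45.4276
Step 2: Fd = 0.5 * 1.225 * 0.974 * 0.31 * 45.4276
= 8.401 N

8.401 N


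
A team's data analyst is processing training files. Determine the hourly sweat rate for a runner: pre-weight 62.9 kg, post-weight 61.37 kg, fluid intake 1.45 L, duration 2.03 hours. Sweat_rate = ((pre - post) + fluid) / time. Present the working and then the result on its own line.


Mass lost = 62.9 - 61.37 = 1.53 kg
Add fluid consumed: 1.53 + 1.45 = 2.98 L total sweat
Sweat rate = 2.98 / 2.03 = 1.468 L/h

1.468 L/h


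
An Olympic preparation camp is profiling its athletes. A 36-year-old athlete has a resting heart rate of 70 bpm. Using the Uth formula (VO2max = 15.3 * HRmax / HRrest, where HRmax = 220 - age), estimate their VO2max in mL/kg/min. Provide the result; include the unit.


HRmax = 220 - 36 = 184 bpm
Ratio = HRmax / HRrest = 184 / 70 = 2.6286
VO2max = 15.3 * 2.6286 = 40.22 mL/kg/min

40.22 mL/kg/min


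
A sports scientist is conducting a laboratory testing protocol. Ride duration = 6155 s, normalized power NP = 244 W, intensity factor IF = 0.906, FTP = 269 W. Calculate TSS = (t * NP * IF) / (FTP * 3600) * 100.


Numerator = 6155 * 244 * 0.906 = 1360648.92
Denominator = 269 * 3600 = 968400
TSS = 1360648.92 / 968400 * 100
= 140.5

140.5 TSS


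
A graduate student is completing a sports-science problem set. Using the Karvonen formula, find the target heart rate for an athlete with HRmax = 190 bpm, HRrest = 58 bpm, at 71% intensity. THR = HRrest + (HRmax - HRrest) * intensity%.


HRR = 190 - 58 = 132
THR = 58 + 132 * 0.71
= 58 + 93.72
= 151.72 bpm

151.72 bpm


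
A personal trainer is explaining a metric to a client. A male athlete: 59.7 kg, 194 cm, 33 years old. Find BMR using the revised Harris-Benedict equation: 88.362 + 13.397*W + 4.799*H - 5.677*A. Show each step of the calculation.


Intercept = 88.362
Weight contribution = 13.397 * 59.7 = 799.8009
Height contribution = 4.799 * 194 = 931.006
Age contribution = 5.677 * 33 = 187.341
BMR = 88.362 + 799.8009 + 931.006 - 187.341
= 1631.83 kcal/day

1631.83 kcal/day


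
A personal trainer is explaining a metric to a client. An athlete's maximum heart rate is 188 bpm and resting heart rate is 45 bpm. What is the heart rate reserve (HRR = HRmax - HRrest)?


HRR = HRmax - HRrest
= 188 - 45
= 143 bpm

143 bpm


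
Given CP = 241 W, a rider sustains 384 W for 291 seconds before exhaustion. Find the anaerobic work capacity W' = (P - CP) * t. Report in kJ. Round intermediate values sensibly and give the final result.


Excess power = 384 - 241 = 143 W
Work above CP = 143 * 291 = 41613 J
W' = 41.613 kJ

41.613 kJ


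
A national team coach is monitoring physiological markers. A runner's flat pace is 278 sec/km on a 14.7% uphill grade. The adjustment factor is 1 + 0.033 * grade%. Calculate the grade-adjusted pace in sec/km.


Factor = 1 + 0.033 * 14.7 = 1.4851
Adjusted pace = 278 * 1.4851
= 412.86 sec/km

412.86 s/km


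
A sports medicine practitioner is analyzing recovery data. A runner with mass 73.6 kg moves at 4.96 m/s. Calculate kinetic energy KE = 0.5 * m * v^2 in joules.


v^2 = 4.96^2 = 24.6016
KE = 0.5 * 73.6 * 24.6016
= 905.34 J

905.34 J


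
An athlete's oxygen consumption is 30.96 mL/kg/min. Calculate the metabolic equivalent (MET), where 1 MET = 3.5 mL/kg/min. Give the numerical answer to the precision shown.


MET = VO2 / 3.5
= 30.96 / 3.5
= 8.85 METs

8.85 METs


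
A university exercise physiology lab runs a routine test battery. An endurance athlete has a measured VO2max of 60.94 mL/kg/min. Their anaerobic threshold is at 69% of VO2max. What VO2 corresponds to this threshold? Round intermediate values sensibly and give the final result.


Anaerobic threshold VO2 = VO2max * 69%
= 60.94 * 0.69
= 42.05 mL/kg/min

42.05 mL/kg/min


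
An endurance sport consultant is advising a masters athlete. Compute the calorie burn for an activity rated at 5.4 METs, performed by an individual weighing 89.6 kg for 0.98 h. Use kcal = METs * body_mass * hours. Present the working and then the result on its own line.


Product of METs and mass = 5.4 * 89.6 = 483.84
Total kcal = 483.84 * 0.98 = 474.16 kcal

474.16 kcal


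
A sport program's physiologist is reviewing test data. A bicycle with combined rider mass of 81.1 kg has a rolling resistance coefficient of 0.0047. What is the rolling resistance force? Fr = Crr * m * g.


Fr = 0.0047 * 81.1 * 9.81
= 0.38117 * 9.81
= 3.739 N

3.739 N


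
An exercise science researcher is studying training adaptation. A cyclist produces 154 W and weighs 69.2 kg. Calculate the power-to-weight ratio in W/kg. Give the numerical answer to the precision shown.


P/W = power / mass
= 154 / 69.2
= 2.225 W/kg

2.225 W/kg


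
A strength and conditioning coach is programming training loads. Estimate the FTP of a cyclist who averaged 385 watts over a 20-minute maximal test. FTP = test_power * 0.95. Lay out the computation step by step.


FTP = 385 * 0.95 = 365.75 W

365.75 W


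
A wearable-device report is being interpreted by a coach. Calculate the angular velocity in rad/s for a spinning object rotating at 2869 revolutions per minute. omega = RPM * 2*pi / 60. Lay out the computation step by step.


omega = RPM * 2*pi / 60
= 2869 * 6.28318531 / 60
= 300.441 rad/s

300.441 rad/s


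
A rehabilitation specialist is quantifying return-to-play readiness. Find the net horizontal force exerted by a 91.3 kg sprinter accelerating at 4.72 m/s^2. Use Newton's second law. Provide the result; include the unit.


Newton's second law: F = m * a
F = 91.3 * 4.72 = 430.94 N

430.94 N


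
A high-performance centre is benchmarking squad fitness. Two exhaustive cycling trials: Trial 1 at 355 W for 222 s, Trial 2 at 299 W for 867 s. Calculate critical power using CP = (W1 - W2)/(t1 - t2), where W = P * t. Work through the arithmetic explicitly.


W1 = 355 * 222 = 78810 J
W2 = 299 * 867 = 259233 J
CP = (78810 - 259233) / (222 - 867)
= -180423 / -645
= 279.73 W

279.73 W


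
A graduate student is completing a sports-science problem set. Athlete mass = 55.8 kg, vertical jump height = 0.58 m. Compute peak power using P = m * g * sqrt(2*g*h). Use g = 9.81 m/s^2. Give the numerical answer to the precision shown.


sqrt(2 * 9.81 * 0.58) = sqrt(11.3796) = 3.373366 m/s
P = 55.8 * 9.81 * 3.373366
= 1846.57 W

1846.57 W


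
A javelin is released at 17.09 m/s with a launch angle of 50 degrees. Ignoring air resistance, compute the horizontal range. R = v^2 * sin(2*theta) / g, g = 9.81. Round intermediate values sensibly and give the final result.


Launch speed squared = 292.0681
sin(2 * 50 deg) = 0.984808
Range = 292.0681 * 0.984808 / 9.81
= 29.32 m

29.32 m


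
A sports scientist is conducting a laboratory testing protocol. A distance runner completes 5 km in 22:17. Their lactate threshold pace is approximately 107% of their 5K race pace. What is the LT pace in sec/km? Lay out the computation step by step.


Convert to seconds: 22 min 17 s = 1337 s
Pace per km = 1337 / 5 = 267.4 s/km
LT pace = 267.4 * 1.07 = 286.12 s/km

286.12 s/km


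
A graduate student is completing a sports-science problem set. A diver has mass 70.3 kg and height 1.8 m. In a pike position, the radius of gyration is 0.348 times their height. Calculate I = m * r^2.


r = 0.348 * 1.8 = 0.6264 m
I = m * r^2 = 70.3 * 0.392377 = 27.584 kg*m^2

27.584 kg*m^2


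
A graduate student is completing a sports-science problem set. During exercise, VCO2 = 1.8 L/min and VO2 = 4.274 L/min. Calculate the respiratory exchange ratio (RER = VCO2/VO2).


RER = VCO2 / VO2
= 1.8 / 4.274
= 0.4212

0.4212


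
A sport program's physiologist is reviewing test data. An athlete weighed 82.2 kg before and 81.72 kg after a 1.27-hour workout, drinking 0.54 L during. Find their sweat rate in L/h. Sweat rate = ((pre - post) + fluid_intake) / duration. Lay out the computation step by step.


Body mass change = 0.48 kg
Total sweat loss = 0.48 + 0.54 = 1.02 L
Rate = 1.02 / 1.27 = 0.803 L/h

0.803 L/h


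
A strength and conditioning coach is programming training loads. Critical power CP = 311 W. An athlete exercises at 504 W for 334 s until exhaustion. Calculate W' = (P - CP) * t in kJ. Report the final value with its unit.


P - CP = 504 - 311 = 193 W
W' = 193 * 334 = 64462 J
= 64462 / 1000 = 64.462 kJ

64.462 kJ


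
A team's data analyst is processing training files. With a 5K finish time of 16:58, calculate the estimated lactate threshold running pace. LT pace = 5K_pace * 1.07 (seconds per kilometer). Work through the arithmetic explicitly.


Race duration = 1018 s for 5 km
Average pace = 1018 / 5 = 203.6 s/km
LT pace = 203.6 * 1.07
= 217.85 s/km

217.85 s/km


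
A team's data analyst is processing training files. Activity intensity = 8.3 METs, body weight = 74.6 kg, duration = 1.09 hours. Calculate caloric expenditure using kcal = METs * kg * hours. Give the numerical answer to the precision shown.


kcal = 8.3 * 74.6 * 1.09
= 619.18 * 1.09
= 674.91 kcal

674.91 kcal


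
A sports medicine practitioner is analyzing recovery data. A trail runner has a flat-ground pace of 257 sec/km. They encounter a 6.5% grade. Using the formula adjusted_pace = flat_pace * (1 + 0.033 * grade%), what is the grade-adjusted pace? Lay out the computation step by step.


Grade factor = 1 + 0.033 * 6.5 = 1.2145
Adjusted = 257 * 1.2145 = 312.13 sec/km

312.13 s/km


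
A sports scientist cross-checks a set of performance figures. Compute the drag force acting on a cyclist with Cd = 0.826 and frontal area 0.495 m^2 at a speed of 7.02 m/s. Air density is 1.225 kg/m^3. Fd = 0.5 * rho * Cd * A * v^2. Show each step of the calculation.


Step 1: v^2 = 49.2804
Step 2: Fd = 0.5 * 1.225 * 0.826 * 0.495 * 49.2804
= 12.341 N

12.341 N


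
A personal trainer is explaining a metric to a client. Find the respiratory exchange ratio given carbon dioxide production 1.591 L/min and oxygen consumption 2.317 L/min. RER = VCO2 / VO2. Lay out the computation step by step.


VCO2 = 1.591 L/min
VO2 = 2.317 L/min
RER = 1.591 / 2.317 = 0.6867

0.6867


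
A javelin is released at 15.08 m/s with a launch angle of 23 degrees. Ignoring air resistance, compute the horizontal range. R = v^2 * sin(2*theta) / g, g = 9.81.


Launch speed squared = 227.4064
sin(2 * 23 deg) = 0.71934
Range = 227.4064 * 0.71934 / 9.81
= 16.675 m

16.675 m


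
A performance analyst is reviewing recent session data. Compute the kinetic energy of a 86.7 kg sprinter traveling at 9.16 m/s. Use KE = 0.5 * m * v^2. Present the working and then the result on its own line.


Velocity squared = 83.9056
KE = 0.5 * 86.7 * 83.9056 = 3637.31 J

3637.31 J


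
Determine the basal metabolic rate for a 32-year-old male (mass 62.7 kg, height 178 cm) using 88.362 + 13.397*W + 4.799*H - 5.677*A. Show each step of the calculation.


BMR = 88.362 + 13.397*62.7 + 4.799*178 - 5.677*32
= 1600.91 kcal/day

1600.91 kcal/day


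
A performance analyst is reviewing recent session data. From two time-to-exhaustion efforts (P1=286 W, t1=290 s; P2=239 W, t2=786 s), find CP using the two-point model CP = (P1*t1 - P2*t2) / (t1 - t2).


Work in trial 1 = 82940 J
Work in trial 2 = 187854 J
Delta work = -104914 J
Delta time = -496 s
CP = -104914 / -496 = 211.52 W

211.52 W


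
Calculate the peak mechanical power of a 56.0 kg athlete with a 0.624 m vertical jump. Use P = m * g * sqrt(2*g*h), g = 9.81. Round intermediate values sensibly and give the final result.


First, sqrt(2gh) = sqrt(2 * 9.81 * 0.624)
= sqrt(12.24288) = 3.498983 m/s
Power = 56.0 * 9.81 * 3.498983 = 1922.2 W

1922.2 W


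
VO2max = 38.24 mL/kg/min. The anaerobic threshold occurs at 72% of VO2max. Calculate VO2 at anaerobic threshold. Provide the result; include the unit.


AT fraction = 72 / 100 = 0.72
AT VO2 = 38.24 * 0.72
= 27.53 mL/kg/min

27.53 mL/kg/min


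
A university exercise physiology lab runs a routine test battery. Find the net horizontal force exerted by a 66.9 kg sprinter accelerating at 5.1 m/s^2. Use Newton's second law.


Newton's second law: F = m * a
F = 66.9 * 5.1 = 341.19 N

341.19 N


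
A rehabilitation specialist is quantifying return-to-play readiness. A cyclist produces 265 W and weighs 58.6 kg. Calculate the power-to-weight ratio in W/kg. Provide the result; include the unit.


P/W = power / mass
= 265 / 58.6
= 4.522 W/kg

4.522 W/kg


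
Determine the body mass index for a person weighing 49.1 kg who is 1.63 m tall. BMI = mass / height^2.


BMI = mass / height^2
= 49.1 / 1.63^2
= 49.1 / 2.6569
= 18.48 kg/m^2

18.48 kg/m^2


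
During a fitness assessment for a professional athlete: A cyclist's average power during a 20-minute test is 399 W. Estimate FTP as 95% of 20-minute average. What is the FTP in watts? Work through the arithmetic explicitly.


FTP = 20-min power * 0.95
= 399 * 0.95
= 379.05 W

379.05 W


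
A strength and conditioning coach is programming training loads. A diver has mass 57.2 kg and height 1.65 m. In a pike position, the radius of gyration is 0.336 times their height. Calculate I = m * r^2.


r = 0.336 * 1.65 = 0.5544 m
I = m * r^2 = 57.2 * 0.307359 = 17.581 kg*m^2

17.581 kg*m^2


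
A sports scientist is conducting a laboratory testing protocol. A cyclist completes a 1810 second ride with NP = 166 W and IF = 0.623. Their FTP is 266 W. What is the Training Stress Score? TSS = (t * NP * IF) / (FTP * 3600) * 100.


t * NP * IF = 1810 * 166 * 0.623 = 187186.58
FTP * 3600 = 957600
TSS = (187186.58 / 957600) * 100 = 19.55

19.55 TSS


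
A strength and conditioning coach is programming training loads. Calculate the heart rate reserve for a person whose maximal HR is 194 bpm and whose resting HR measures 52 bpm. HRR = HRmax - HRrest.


HRmax = 194 bpm
HRrest = 52 bpm
HRR = 194 - 52 = 142 bpm

142 bpm


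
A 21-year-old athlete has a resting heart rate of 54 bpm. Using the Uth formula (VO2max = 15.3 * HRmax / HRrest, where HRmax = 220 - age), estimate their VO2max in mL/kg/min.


HRmax = 220 - 21 = 199 bpm
Ratio = HRmax / HRrest = 199 / 54 = 3.6852
VO2max = 15.3 * 3.6852 = 56.38 mL/kg/min

56.38 mL/kg/min


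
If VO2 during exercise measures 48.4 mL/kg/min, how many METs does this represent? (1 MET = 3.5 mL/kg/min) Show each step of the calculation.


METs = VO2 / 3.5 = 48.4 / 3.5 = 13.83

13.83 METs


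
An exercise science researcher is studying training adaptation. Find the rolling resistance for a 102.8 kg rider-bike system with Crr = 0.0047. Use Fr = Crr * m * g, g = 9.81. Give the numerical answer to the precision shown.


m * g = 102.8 * 9.81 = 1008.468 N
Fr = 0.0047 * 1008.468 = 4.74 N

4.74 N


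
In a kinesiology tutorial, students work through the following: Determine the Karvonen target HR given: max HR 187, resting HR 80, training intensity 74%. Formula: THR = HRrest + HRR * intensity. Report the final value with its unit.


HRR = HRmax - HRrest = 187 - 80 = 107
THR = 80 + 107 * 0.74
= 159.18 bpm

159.18 bpm


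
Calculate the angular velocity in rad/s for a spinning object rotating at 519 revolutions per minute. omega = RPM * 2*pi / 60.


omega = RPM * 2*pi / 60
= 519 * 6.28318531 / 60
= 54.35 rad/s

54.35 rad/s


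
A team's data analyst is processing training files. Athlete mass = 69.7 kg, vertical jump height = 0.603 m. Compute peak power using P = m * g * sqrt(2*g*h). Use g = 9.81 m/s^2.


sqrt(2 * 9.81 * 0.603) = sqrt(11.83086) = 3.439602 m/s
P = 69.7 * 9.81 * 3.439602
= 2351.85 W

2351.85 W


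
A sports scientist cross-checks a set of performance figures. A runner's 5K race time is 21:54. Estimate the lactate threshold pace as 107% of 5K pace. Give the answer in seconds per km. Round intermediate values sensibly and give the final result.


Total race time = 21*60 + 54 = 1314 seconds
5K pace = 1314 / 5 = 262.8 sec/km
LT pace = 262.8 * 1.07 = 281.2 sec/km

281.2 s/km


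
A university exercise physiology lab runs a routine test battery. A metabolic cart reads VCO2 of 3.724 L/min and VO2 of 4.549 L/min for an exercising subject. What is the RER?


RER = VCO2 / VO2 = 3.724 / 4.549 = 0.8186

0.8186


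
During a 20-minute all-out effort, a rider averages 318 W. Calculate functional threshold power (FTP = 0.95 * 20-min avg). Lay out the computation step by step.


FTP = 0.95 * 318
= 302.1 W

302.1 W


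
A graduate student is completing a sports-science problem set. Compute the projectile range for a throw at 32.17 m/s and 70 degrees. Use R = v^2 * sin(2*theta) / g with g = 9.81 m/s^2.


Two times the angle = 140 degrees
sin(140) = 0.642788
R = 1034.9089 * 0.642788 / 9.81 = 67.811 m

67.811 m


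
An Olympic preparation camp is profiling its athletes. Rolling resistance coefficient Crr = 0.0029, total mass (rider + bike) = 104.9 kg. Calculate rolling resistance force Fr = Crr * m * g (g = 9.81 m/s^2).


Fr = Crr * m * g
= 0.0029 * 104.9 * 9.81
= 2.984 N

2.984 N


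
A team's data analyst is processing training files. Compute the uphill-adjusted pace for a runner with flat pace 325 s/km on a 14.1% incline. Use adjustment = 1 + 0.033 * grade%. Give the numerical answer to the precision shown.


Adjustment factor = 1 + 0.033 * 14.1 = 1.4653
Grade-adjusted pace = 325 * 1.4653 = 476.22 s/km

476.22 s/km


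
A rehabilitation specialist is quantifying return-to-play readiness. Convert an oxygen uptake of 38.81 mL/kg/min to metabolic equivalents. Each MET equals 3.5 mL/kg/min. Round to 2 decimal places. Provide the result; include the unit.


One MET = 3.5 mL/kg/min
Number of METs = 38.81 / 3.5
= 11.09 METs

11.09 METs


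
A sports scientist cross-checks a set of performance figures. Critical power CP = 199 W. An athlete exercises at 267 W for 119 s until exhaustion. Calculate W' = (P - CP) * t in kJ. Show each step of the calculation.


P - CP = 267 - 199 = 68 W
W' = 68 * 119 = 8092 J
= 8092 / 1000 = 8.092 kJ

8.092 kJ


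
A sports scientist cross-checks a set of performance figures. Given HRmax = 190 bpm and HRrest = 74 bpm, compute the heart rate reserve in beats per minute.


Heart rate reserve = maximum HR minus resting HR
HRR = 190 - 74 = 116 bpm

116 bpm


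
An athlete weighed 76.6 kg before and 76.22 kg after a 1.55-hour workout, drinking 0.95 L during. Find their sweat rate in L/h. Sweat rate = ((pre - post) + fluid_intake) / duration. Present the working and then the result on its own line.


Body mass change = 0.38 kg
Total sweat loss = 0.38 + 0.95 = 1.33 L
Rate = 1.33 / 1.55 = 0.858 L/h

0.858 L/h


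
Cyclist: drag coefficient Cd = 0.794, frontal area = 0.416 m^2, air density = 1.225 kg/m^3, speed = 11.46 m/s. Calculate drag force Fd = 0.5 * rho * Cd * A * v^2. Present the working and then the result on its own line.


v^2 = 11.46^2 = 131.3316
Fd = 0.5 * 1.225 * 0.794 * 0.416 * 131.3316
= 26.57 N

26.57 N


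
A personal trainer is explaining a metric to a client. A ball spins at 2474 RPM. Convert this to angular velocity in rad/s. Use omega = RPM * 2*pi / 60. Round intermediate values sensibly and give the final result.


omega = 2474 * 2 * pi / 60
= 2474 * 6.28318531 / 60
= 15544.6 / 60
= 259.077 rad/s

259.077 rad/s


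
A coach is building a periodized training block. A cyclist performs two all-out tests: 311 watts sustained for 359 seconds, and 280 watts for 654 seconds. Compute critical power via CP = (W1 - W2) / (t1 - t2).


W1 = P1 * t1 = 311 * 359 = 111649 J
W2 = P2 * t2 = 280 * 654 = 183120 J
CP = (111649 - 183120) / (359 - 654)
= 242.27 W

242.27 W


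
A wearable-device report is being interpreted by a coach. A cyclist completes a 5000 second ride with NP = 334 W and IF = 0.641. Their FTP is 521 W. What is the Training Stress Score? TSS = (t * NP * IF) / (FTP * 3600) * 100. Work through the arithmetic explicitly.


t * NP * IF = 5000 * 334 * 0.641 = 1070470.0
FTP * 3600 = 1875600
TSS = (1070470.0 / 1875600) * 100 = 57.07

57.07 TSS
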